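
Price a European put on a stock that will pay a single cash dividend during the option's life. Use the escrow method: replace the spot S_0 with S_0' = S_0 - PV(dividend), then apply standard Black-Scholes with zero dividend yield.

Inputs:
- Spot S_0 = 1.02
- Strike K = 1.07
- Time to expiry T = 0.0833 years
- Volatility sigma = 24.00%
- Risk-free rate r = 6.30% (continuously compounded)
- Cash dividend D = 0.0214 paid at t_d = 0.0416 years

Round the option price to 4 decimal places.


PV(D) = D * exp(-r * t_d) = 0.0214 * 0.99738263 = 0.02134399
S_0' = S_0 - PV(D) = 1.0200 - 0.02134399 = 0.99865601
d1 = (ln(S_0'/K) + (r + sigma^2/2)*T) / (sigma*sqrt(T)) = -0.88578342
d2 = d1 - sigma*sqrt(T) = -0.95505160
exp(-rT) = 0.99476585
N(-d1) = 0.81213288; N(-d2) = 0.83022420
P = K * exp(-rT) * N(-d2) - S_0' * N(-d1) = 1.0700 * 0.99476585 * 0.83022420 - 0.99865601 * 0.81213288 = 0.0726

Answer: Price = 0.0726


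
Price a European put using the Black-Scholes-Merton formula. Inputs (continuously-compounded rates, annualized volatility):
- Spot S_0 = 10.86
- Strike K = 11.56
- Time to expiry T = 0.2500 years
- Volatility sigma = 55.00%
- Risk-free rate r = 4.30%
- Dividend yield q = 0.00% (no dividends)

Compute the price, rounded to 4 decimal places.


Answer: Price = 1.5288

Derivation:
d1 = (ln(S/K) + (r - q + 0.5*sigma^2) * T) / (sigma * sqrt(T)) = -0.05055290
d2 = d1 - sigma * sqrt(T) = -0.32555290
exp(-rT) = 0.98930757; exp(-qT) = 1.00000000
P = K * exp(-rT) * N(-d2) - S_0 * exp(-qT) * N(-d1)
N(-d1) = 0.52015910; N(-d2) = 0.62761868
P = 11.5600 * 0.98930757 * 0.62761868 - 10.8600 * 1.00000000 * 0.52015910 = 1.5288


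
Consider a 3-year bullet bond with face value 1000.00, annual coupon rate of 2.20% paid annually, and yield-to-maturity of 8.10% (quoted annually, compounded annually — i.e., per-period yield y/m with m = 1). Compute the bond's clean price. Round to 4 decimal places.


Answer: Price = 848.2252

Derivation:
Coupon per period c = face * coupon_rate / m = 22.000000
Periods per year m = 1; per-period yield y/m = 0.081000
Number of cashflows N = 3
Cashflows (t years, CF_t, discount factor 1/(1+y/m)^(m*t), PV):
  t = 1.0000: CF_t = 22.000000, DF = 0.925069, PV = 20.351526
  t = 2.0000: CF_t = 22.000000, DF = 0.855753, PV = 18.826574
  t = 3.0000: CF_t = 1022.000000, DF = 0.791631, PV = 809.047116
Price P = sum_t PV_t = 848.225216


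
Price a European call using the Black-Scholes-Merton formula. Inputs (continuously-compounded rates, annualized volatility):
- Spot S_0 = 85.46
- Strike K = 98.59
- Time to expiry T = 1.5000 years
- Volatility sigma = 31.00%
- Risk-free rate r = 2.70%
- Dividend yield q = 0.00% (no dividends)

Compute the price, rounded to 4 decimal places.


Answer: Price = 9.4365

Derivation:
d1 = (ln(S/K) + (r - q + 0.5*sigma^2) * T) / (sigma * sqrt(T)) = -0.07992818
d2 = d1 - sigma * sqrt(T) = -0.45959909
exp(-rT) = 0.96030916; exp(-qT) = 1.00000000
C = S_0 * exp(-qT) * N(d1) - K * exp(-rT) * N(d2)
N(d1) = 0.46814719; N(d2) = 0.32290200
C = 85.4600 * 1.00000000 * 0.46814719 - 98.5900 * 0.96030916 * 0.32290200 = 9.4365


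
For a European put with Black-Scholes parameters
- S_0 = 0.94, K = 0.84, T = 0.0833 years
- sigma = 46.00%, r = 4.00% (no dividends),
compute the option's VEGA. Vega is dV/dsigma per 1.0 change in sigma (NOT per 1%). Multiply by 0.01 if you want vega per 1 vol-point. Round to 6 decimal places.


d1 = 0.9386815880; d2 = 0.8059175869
phi(d1) = 0.2567891150; exp(-qT) = 1.0000000000; exp(-rT) = 0.9966735450
Vega = S * exp(-qT) * phi(d1) * sqrt(T) = 0.9400 * 1.0000000000 * 0.2567891150 * 0.2886173938 = 0.069667

Answer: Vega = 0.069667


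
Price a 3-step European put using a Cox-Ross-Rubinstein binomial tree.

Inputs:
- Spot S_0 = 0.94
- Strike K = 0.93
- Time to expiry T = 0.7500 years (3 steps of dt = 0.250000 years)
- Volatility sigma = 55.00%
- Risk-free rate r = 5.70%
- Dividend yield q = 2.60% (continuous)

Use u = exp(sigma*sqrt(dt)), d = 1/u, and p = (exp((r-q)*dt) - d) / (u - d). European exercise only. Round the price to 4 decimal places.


dt = T/N = 0.250000
u = exp(sigma*sqrt(dt)) = 1.316531; d = 1/u = 0.759572
p = (exp((r-q)*dt) - d) / (u - d) = 0.445649
Discount per step: exp(-r*dt) = 0.985851
Stock lattice S(k, i) with i counting down-moves:
  k=0: S(0,0) = 0.9400
  k=1: S(1,0) = 1.2375; S(1,1) = 0.7140
  k=2: S(2,0) = 1.6293; S(2,1) = 0.9400; S(2,2) = 0.5423
  k=3: S(3,0) = 2.1450; S(3,1) = 1.2375; S(3,2) = 0.7140; S(3,3) = 0.4119
Terminal payoffs V(N, i) = max(K - S_T, 0):
  V(3,0) = 0.000000; V(3,1) = 0.000000; V(3,2) = 0.216002; V(3,3) = 0.518059
Backward induction: V(k, i) = exp(-r*dt) * [p * V(k+1, i) + (1-p) * V(k+1, i+1)].
  V(2,0) = exp(-r*dt) * [p*0.000000 + (1-p)*0.000000] = 0.000000
  V(2,1) = exp(-r*dt) * [p*0.000000 + (1-p)*0.216002] = 0.118047
  V(2,2) = exp(-r*dt) * [p*0.216002 + (1-p)*0.518059] = 0.378022
  V(1,0) = exp(-r*dt) * [p*0.000000 + (1-p)*0.118047] = 0.064513
  V(1,1) = exp(-r*dt) * [p*0.118047 + (1-p)*0.378022] = 0.258455
  V(0,0) = exp(-r*dt) * [p*0.064513 + (1-p)*0.258455] = 0.169591

Answer: Price = V(0,0) = 0.1696


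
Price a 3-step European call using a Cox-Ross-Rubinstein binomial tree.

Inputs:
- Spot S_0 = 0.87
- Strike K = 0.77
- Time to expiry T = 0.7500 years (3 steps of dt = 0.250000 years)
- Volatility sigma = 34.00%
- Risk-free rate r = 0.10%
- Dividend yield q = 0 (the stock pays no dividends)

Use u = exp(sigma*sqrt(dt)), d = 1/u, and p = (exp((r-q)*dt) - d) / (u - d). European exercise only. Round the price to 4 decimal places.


Answer: Price = V(0,0) = 0.1544

Derivation:
dt = T/N = 0.250000
u = exp(sigma*sqrt(dt)) = 1.185305; d = 1/u = 0.843665
p = (exp((r-q)*dt) - d) / (u - d) = 0.458334
Discount per step: exp(-r*dt) = 0.999750
Stock lattice S(k, i) with i counting down-moves:
  k=0: S(0,0) = 0.8700
  k=1: S(1,0) = 1.0312; S(1,1) = 0.7340
  k=2: S(2,0) = 1.2223; S(2,1) = 0.8700; S(2,2) = 0.6192
  k=3: S(3,0) = 1.4488; S(3,1) = 1.0312; S(3,2) = 0.7340; S(3,3) = 0.5224
Terminal payoffs V(N, i) = max(S_T - K, 0):
  V(3,0) = 0.678803; V(3,1) = 0.261215; V(3,2) = 0.000000; V(3,3) = 0.000000
Backward induction: V(k, i) = exp(-r*dt) * [p * V(k+1, i) + (1-p) * V(k+1, i+1)].
  V(2,0) = exp(-r*dt) * [p*0.678803 + (1-p)*0.261215] = 0.452497
  V(2,1) = exp(-r*dt) * [p*0.261215 + (1-p)*0.000000] = 0.119694
  V(2,2) = exp(-r*dt) * [p*0.000000 + (1-p)*0.000000] = 0.000000
  V(1,0) = exp(-r*dt) * [p*0.452497 + (1-p)*0.119694] = 0.272161
  V(1,1) = exp(-r*dt) * [p*0.119694 + (1-p)*0.000000] = 0.054846
  V(0,0) = exp(-r*dt) * [p*0.272161 + (1-p)*0.054846] = 0.154410


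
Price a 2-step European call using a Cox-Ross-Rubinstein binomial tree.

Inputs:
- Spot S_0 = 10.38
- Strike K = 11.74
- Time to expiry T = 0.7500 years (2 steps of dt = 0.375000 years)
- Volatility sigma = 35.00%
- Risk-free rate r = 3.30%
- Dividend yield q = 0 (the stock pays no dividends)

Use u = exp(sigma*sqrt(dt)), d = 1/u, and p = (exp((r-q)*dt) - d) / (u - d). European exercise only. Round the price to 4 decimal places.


dt = T/N = 0.375000
u = exp(sigma*sqrt(dt)) = 1.239032; d = 1/u = 0.807082
p = (exp((r-q)*dt) - d) / (u - d) = 0.475449
Discount per step: exp(-r*dt) = 0.987701
Stock lattice S(k, i) with i counting down-moves:
  k=0: S(0,0) = 10.3800
  k=1: S(1,0) = 12.8612; S(1,1) = 8.3775
  k=2: S(2,0) = 15.9354; S(2,1) = 10.3800; S(2,2) = 6.7613
Terminal payoffs V(N, i) = max(S_T - K, 0):
  V(2,0) = 4.195377; V(2,1) = 0.000000; V(2,2) = 0.000000
Backward induction: V(k, i) = exp(-r*dt) * [p * V(k+1, i) + (1-p) * V(k+1, i+1)].
  V(1,0) = exp(-r*dt) * [p*4.195377 + (1-p)*0.000000] = 1.970154
  V(1,1) = exp(-r*dt) * [p*0.000000 + (1-p)*0.000000] = 0.000000
  V(0,0) = exp(-r*dt) * [p*1.970154 + (1-p)*0.000000] = 0.925187

Answer: Price = V(0,0) = 0.9252


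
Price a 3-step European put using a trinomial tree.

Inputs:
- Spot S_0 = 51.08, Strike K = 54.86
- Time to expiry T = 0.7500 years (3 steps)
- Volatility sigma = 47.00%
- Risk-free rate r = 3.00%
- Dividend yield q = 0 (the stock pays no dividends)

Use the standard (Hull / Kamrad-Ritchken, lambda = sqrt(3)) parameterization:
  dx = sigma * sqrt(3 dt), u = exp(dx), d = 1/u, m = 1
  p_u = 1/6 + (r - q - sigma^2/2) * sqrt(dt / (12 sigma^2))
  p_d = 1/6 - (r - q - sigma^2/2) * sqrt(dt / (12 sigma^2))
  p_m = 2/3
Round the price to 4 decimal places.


dt = T/N = 0.250000; dx = sigma*sqrt(3*dt) = 0.407032
u = exp(dx) = 1.502352; d = 1/u = 0.665623
p_u = 0.141960, p_m = 0.666667, p_d = 0.191373
Discount per step: exp(-r*dt) = 0.992528
Stock lattice S(k, j) with j the centered position index:
  k=0: S(0,+0) = 51.0800
  k=1: S(1,-1) = 34.0000; S(1,+0) = 51.0800; S(1,+1) = 76.7401
  k=2: S(2,-2) = 22.6312; S(2,-1) = 34.0000; S(2,+0) = 51.0800; S(2,+1) = 76.7401; S(2,+2) = 115.2907
  k=3: S(3,-3) = 15.0638; S(3,-2) = 22.6312; S(3,-1) = 34.0000; S(3,+0) = 51.0800; S(3,+1) = 76.7401; S(3,+2) = 115.2907; S(3,+3) = 173.2072
Terminal payoffs V(N, j) = max(K - S_T, 0):
  V(3,-3) = 39.796159; V(3,-2) = 32.228808; V(3,-1) = 20.859981; V(3,+0) = 3.780000; V(3,+1) = 0.000000; V(3,+2) = 0.000000; V(3,+3) = 0.000000
Backward induction: V(k, j) = exp(-r*dt) * [p_u * V(k+1, j+1) + p_m * V(k+1, j) + p_d * V(k+1, j-1)]
  V(2,-2) = exp(-r*dt) * [p_u*20.859981 + p_m*32.228808 + p_d*39.796159] = 31.823498
  V(2,-1) = exp(-r*dt) * [p_u*3.780000 + p_m*20.859981 + p_d*32.228808] = 20.456982
  V(2,+0) = exp(-r*dt) * [p_u*0.000000 + p_m*3.780000 + p_d*20.859981] = 6.463379
  V(2,+1) = exp(-r*dt) * [p_u*0.000000 + p_m*0.000000 + p_d*3.780000] = 0.717985
  V(2,+2) = exp(-r*dt) * [p_u*0.000000 + p_m*0.000000 + p_d*0.000000] = 0.000000
  V(1,-1) = exp(-r*dt) * [p_u*6.463379 + p_m*20.456982 + p_d*31.823498] = 20.491425
  V(1,+0) = exp(-r*dt) * [p_u*0.717985 + p_m*6.463379 + p_d*20.456982] = 8.263548
  V(1,+1) = exp(-r*dt) * [p_u*0.000000 + p_m*0.717985 + p_d*6.463379] = 1.702754
  V(0,+0) = exp(-r*dt) * [p_u*1.702754 + p_m*8.263548 + p_d*20.491425] = 9.599990

Answer: Price = V(0,0) = 9.6000


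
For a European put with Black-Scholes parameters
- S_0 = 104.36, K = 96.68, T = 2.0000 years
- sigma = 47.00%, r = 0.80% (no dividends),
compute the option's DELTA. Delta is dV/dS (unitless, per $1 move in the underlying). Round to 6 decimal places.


d1 = 0.4714144069; d2 = -0.1932659674
phi(d1) = 0.3569875739; exp(-qT) = 1.0000000000; exp(-rT) = 0.9841273201
N(-d1) = 0.3186724149
Delta = -exp(-qT) * N(-d1) = -1.0000000000 * 0.3186724149 = -0.318672

Answer: Delta = -0.318672


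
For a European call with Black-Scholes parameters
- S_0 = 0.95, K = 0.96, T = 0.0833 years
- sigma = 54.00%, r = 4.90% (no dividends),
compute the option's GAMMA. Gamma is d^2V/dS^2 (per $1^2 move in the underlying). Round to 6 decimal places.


d1 = 0.0369291937; d2 = -0.1189241989
phi(d1) = 0.3986703413; exp(-qT) = 1.0000000000; exp(-rT) = 0.9959266188
Gamma = exp(-qT) * phi(d1) / (S * sigma * sqrt(T)) = 1.0000000000 * 0.3986703413 / (0.9500 * 0.5400 * 0.2886173938) = 2.692614

Answer: Gamma = 2.692614


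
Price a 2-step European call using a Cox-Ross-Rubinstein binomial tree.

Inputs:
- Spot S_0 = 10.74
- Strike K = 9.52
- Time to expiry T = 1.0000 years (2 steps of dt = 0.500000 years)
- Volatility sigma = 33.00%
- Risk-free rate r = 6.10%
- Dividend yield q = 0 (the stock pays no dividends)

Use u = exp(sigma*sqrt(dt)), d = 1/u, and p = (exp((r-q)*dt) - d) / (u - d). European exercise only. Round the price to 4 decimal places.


dt = T/N = 0.500000
u = exp(sigma*sqrt(dt)) = 1.262817; d = 1/u = 0.791880
p = (exp((r-q)*dt) - d) / (u - d) = 0.507689
Discount per step: exp(-r*dt) = 0.969960
Stock lattice S(k, i) with i counting down-moves:
  k=0: S(0,0) = 10.7400
  k=1: S(1,0) = 13.5627; S(1,1) = 8.5048
  k=2: S(2,0) = 17.1272; S(2,1) = 10.7400; S(2,2) = 6.7348
Terminal payoffs V(N, i) = max(S_T - K, 0):
  V(2,0) = 7.607161; V(2,1) = 1.220000; V(2,2) = 0.000000
Backward induction: V(k, i) = exp(-r*dt) * [p * V(k+1, i) + (1-p) * V(k+1, i+1)].
  V(1,0) = exp(-r*dt) * [p*7.607161 + (1-p)*1.220000] = 4.328635
  V(1,1) = exp(-r*dt) * [p*1.220000 + (1-p)*0.000000] = 0.600775
  V(0,0) = exp(-r*dt) * [p*4.328635 + (1-p)*0.600775] = 2.418470

Answer: Price = V(0,0) = 2.4185


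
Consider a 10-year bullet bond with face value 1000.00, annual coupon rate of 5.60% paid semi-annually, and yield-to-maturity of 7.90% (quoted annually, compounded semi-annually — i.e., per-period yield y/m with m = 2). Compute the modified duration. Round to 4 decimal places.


Coupon per period c = face * coupon_rate / m = 28.000000
Periods per year m = 2; per-period yield y/m = 0.039500
Number of cashflows N = 20
Cashflows (t years, CF_t, discount factor 1/(1+y/m)^(m*t), PV):
  t = 0.5000: CF_t = 28.000000, DF = 0.962001, PV = 26.936027
  t = 1.0000: CF_t = 28.000000, DF = 0.925446, PV = 25.912484
  t = 1.5000: CF_t = 28.000000, DF = 0.890280, PV = 24.927834
  t = 2.0000: CF_t = 28.000000, DF = 0.856450, PV = 23.980601
  t = 2.5000: CF_t = 28.000000, DF = 0.823906, PV = 23.069361
  t = 3.0000: CF_t = 28.000000, DF = 0.792598, PV = 22.192747
  t = 3.5000: CF_t = 28.000000, DF = 0.762480, PV = 21.349444
  t = 4.0000: CF_t = 28.000000, DF = 0.733507, PV = 20.538186
  t = 4.5000: CF_t = 28.000000, DF = 0.705634, PV = 19.757755
  t = 5.0000: CF_t = 28.000000, DF = 0.678821, PV = 19.006979
  t = 5.5000: CF_t = 28.000000, DF = 0.653026, PV = 18.284732
  t = 6.0000: CF_t = 28.000000, DF = 0.628212, PV = 17.589930
  t = 6.5000: CF_t = 28.000000, DF = 0.604340, PV = 16.921529
  t = 7.0000: CF_t = 28.000000, DF = 0.581376, PV = 16.278528
  t = 7.5000: CF_t = 28.000000, DF = 0.559284, PV = 15.659959
  t = 8.0000: CF_t = 28.000000, DF = 0.538032, PV = 15.064896
  t = 8.5000: CF_t = 28.000000, DF = 0.517587, PV = 14.492444
  t = 9.0000: CF_t = 28.000000, DF = 0.497919, PV = 13.941745
  t = 9.5000: CF_t = 28.000000, DF = 0.478999, PV = 13.411972
  t = 10.0000: CF_t = 1028.000000, DF = 0.460798, PV = 473.699844
Price P = sum_t PV_t = 843.016998
First compute Macaulay numerator sum_t t * PV_t:
  t * PV_t at t = 0.5000: 13.468013
  t * PV_t at t = 1.0000: 25.912484
  t * PV_t at t = 1.5000: 37.391752
  t * PV_t at t = 2.0000: 47.961201
  t * PV_t at t = 2.5000: 57.673402
  t * PV_t at t = 3.0000: 66.578242
  t * PV_t at t = 3.5000: 74.723055
  t * PV_t at t = 4.0000: 82.152744
  t * PV_t at t = 4.5000: 88.909896
  t * PV_t at t = 5.0000: 95.034895
  t * PV_t at t = 5.5000: 100.566026
  t * PV_t at t = 6.0000: 105.539579
  t * PV_t at t = 6.5000: 109.989941
  t * PV_t at t = 7.0000: 113.949693
  t * PV_t at t = 7.5000: 117.449694
  t * PV_t at t = 8.0000: 120.519167
  t * PV_t at t = 8.5000: 123.185776
  t * PV_t at t = 9.0000: 125.475708
  t * PV_t at t = 9.5000: 127.413738
  t * PV_t at t = 10.0000: 4736.998436
Macaulay duration D = 6370.893443 / 843.016998 = 7.557254
Modified duration = D / (1 + y/m) = 7.557254 / (1 + 0.039500) = 7.270085

Answer: Modified duration = 7.2701


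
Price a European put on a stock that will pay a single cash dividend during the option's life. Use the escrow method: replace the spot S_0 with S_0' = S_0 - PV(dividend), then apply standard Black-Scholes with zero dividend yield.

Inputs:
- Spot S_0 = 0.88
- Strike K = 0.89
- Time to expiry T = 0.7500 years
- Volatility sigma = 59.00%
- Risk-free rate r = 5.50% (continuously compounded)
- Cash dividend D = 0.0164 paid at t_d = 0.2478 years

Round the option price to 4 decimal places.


PV(D) = D * exp(-r * t_d) = 0.0164 * 0.98646345 = 0.01617800
S_0' = S_0 - PV(D) = 0.8800 - 0.01617800 = 0.86382200
d1 = (ln(S_0'/K) + (r + sigma^2/2)*T) / (sigma*sqrt(T)) = 0.27777939
d2 = d1 - sigma*sqrt(T) = -0.23317560
exp(-rT) = 0.95958920
N(-d1) = 0.39059086; N(-d2) = 0.59218747
P = K * exp(-rT) * N(-d2) - S_0' * N(-d1) = 0.8900 * 0.95958920 * 0.59218747 - 0.86382200 * 0.39059086 = 0.1683

Answer: Price = 0.1683


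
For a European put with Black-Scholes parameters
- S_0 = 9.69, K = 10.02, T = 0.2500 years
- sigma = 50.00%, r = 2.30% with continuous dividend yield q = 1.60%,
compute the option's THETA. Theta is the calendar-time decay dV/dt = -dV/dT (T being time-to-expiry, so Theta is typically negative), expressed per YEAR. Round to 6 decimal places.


Answer: Theta = -1.865127

Derivation:
d1 = -0.0019546790; d2 = -0.2519546790
phi(d1) = 0.3989415183; exp(-qT) = 0.9960079893; exp(-rT) = 0.9942664996
Theta = -S*exp(-qT)*phi(d1)*sigma/(2*sqrt(T)) + r*K*exp(-rT)*N(-d2) - q*S*exp(-qT)*N(-d1)
N(-d1) = 0.5007798036; N(-d2) = 0.5994619526; sqrt(T) = 0.5000000000
Term 1 = -9.6900 * 0.9960079893 * 0.3989415183 * 0.5000 / (2 * 0.5000000000) = -1.9251556118
Term 2 = 0.0230 * 10.0200 * 0.9942664996 * 0.5994619526 = 0.1373599070
Term 3 = -0.0160 * 9.6900 * 0.9960079893 * 0.5007798036 = -0.0773309574
Theta = -1.9251556118 + (0.1373599070) + (-0.0773309574) = -1.865127


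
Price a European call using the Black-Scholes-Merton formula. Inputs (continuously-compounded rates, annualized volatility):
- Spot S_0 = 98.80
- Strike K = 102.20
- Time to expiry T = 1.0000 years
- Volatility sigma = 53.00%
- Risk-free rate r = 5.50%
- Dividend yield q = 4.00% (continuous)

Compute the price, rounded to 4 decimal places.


d1 = (ln(S/K) + (r - q + 0.5*sigma^2) * T) / (sigma * sqrt(T)) = 0.22946401
d2 = d1 - sigma * sqrt(T) = -0.30053599
exp(-rT) = 0.94648515; exp(-qT) = 0.96078944
C = S_0 * exp(-qT) * N(d1) - K * exp(-rT) * N(d2)
N(d1) = 0.59074586; N(d2) = 0.38188418
C = 98.8000 * 0.96078944 * 0.59074586 - 102.2000 * 0.94648515 * 0.38188418 = 19.1372

Answer: Price = 19.1372


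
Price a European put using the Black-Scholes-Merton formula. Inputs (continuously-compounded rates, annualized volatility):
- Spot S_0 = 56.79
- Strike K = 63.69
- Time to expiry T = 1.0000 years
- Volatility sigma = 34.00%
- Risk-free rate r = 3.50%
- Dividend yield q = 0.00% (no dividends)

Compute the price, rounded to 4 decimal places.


Answer: Price = 10.5546

Derivation:
d1 = (ln(S/K) + (r - q + 0.5*sigma^2) * T) / (sigma * sqrt(T)) = -0.06431562
d2 = d1 - sigma * sqrt(T) = -0.40431562
exp(-rT) = 0.96560542; exp(-qT) = 1.00000000
P = K * exp(-rT) * N(-d2) - S_0 * exp(-qT) * N(-d1)
N(-d1) = 0.52564054; N(-d2) = 0.65700968
P = 63.6900 * 0.96560542 * 0.65700968 - 56.7900 * 1.00000000 * 0.52564054 = 10.5546


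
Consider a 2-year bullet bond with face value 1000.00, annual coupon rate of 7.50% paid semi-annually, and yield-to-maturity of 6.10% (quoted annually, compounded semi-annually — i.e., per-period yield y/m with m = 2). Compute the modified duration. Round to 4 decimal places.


Coupon per period c = face * coupon_rate / m = 37.500000
Periods per year m = 2; per-period yield y/m = 0.030500
Number of cashflows N = 4
Cashflows (t years, CF_t, discount factor 1/(1+y/m)^(m*t), PV):
  t = 0.5000: CF_t = 37.500000, DF = 0.970403, PV = 36.390102
  t = 1.0000: CF_t = 37.500000, DF = 0.941681, PV = 35.313054
  t = 1.5000: CF_t = 37.500000, DF = 0.913810, PV = 34.267883
  t = 2.0000: CF_t = 1037.500000, DF = 0.886764, PV = 920.017569
Price P = sum_t PV_t = 1025.988608
First compute Macaulay numerator sum_t t * PV_t:
  t * PV_t at t = 0.5000: 18.195051
  t * PV_t at t = 1.0000: 35.313054
  t * PV_t at t = 1.5000: 51.401825
  t * PV_t at t = 2.0000: 1840.035138
Macaulay duration D = 1944.945068 / 1025.988608 = 1.895679
Modified duration = D / (1 + y/m) = 1.895679 / (1 + 0.030500) = 1.839572

Answer: Modified duration = 1.8396


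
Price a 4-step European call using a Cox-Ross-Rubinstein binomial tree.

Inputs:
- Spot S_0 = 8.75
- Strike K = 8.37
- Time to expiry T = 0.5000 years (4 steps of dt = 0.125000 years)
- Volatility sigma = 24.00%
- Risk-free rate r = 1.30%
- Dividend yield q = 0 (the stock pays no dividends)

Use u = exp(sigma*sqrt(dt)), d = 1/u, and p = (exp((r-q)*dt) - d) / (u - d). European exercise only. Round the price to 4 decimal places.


Answer: Price = V(0,0) = 0.8360

Derivation:
dt = T/N = 0.125000
u = exp(sigma*sqrt(dt)) = 1.088557; d = 1/u = 0.918647
p = (exp((r-q)*dt) - d) / (u - d) = 0.488371
Discount per step: exp(-r*dt) = 0.998376
Stock lattice S(k, i) with i counting down-moves:
  k=0: S(0,0) = 8.7500
  k=1: S(1,0) = 9.5249; S(1,1) = 8.0382
  k=2: S(2,0) = 10.3684; S(2,1) = 8.7500; S(2,2) = 7.3842
  k=3: S(3,0) = 11.2866; S(3,1) = 9.5249; S(3,2) = 8.0382; S(3,3) = 6.7835
  k=4: S(4,0) = 12.2861; S(4,1) = 10.3684; S(4,2) = 8.7500; S(4,3) = 7.3842; S(4,4) = 6.2317
Terminal payoffs V(N, i) = max(S_T - K, 0):
  V(4,0) = 3.916056; V(4,1) = 1.998365; V(4,2) = 0.380000; V(4,3) = 0.000000; V(4,4) = 0.000000
Backward induction: V(k, i) = exp(-r*dt) * [p * V(k+1, i) + (1-p) * V(k+1, i+1)].
  V(3,0) = exp(-r*dt) * [p*3.916056 + (1-p)*1.998365] = 2.930145
  V(3,1) = exp(-r*dt) * [p*1.998365 + (1-p)*0.380000] = 1.168463
  V(3,2) = exp(-r*dt) * [p*0.380000 + (1-p)*0.000000] = 0.185280
  V(3,3) = exp(-r*dt) * [p*0.000000 + (1-p)*0.000000] = 0.000000
  V(2,0) = exp(-r*dt) * [p*2.930145 + (1-p)*1.168463] = 2.025523
  V(2,1) = exp(-r*dt) * [p*1.168463 + (1-p)*0.185280] = 0.664357
  V(2,2) = exp(-r*dt) * [p*0.185280 + (1-p)*0.000000] = 0.090338
  V(1,0) = exp(-r*dt) * [p*2.025523 + (1-p)*0.664357] = 1.326954
  V(1,1) = exp(-r*dt) * [p*0.664357 + (1-p)*0.090338] = 0.370071
  V(0,0) = exp(-r*dt) * [p*1.326954 + (1-p)*0.370071] = 0.836025


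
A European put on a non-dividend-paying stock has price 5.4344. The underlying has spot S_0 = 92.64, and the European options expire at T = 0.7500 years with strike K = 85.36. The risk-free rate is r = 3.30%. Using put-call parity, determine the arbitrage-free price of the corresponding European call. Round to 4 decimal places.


Put-call parity: C - P = S_0 * exp(-qT) - K * exp(-rT).
S_0 * exp(-qT) = 92.6400 * 1.00000000 = 92.64000000
K * exp(-rT) = 85.3600 * 0.97555377 = 83.27326981
C = P + S*exp(-qT) - K*exp(-rT)
C = 5.4344 + 92.64000000 - 83.27326981 = 14.8011

Answer: Call price = 14.8011


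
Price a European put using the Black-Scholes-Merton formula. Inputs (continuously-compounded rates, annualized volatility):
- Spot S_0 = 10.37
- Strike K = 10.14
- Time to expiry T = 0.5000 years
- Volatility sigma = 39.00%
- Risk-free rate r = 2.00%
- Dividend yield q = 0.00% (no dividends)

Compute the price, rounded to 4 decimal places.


d1 = (ln(S/K) + (r - q + 0.5*sigma^2) * T) / (sigma * sqrt(T)) = 0.25547958
d2 = d1 - sigma * sqrt(T) = -0.02029206
exp(-rT) = 0.99004983; exp(-qT) = 1.00000000
P = K * exp(-rT) * N(-d2) - S_0 * exp(-qT) * N(-d1)
N(-d1) = 0.39917636; N(-d2) = 0.50809481
P = 10.1400 * 0.99004983 * 0.50809481 - 10.3700 * 1.00000000 * 0.39917636 = 0.9614

Answer: Price = 0.9614


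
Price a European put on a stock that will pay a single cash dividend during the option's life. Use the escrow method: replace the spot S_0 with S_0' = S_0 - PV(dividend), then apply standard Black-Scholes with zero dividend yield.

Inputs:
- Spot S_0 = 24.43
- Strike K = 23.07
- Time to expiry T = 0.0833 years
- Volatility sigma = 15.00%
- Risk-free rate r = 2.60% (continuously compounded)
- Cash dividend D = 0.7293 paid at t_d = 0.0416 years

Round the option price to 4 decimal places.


Answer: Price = 0.1510

Derivation:
PV(D) = D * exp(-r * t_d) = 0.7293 * 0.99891898 = 0.72851162
S_0' = S_0 - PV(D) = 24.4300 - 0.72851162 = 23.70148838
d1 = (ln(S_0'/K) + (r + sigma^2/2)*T) / (sigma*sqrt(T)) = 0.69544665
d2 = d1 - sigma*sqrt(T) = 0.65215404
exp(-rT) = 0.99783654
N(-d1) = 0.24338772; N(-d2) = 0.25715090
P = K * exp(-rT) * N(-d2) - S_0' * N(-d1) = 23.0700 * 0.99783654 * 0.25715090 - 23.70148838 * 0.24338772 = 0.1510


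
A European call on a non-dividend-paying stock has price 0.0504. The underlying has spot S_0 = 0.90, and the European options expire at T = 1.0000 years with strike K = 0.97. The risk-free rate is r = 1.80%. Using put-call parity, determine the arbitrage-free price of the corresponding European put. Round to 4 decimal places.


Answer: Put price = 0.1031

Derivation:
Put-call parity: C - P = S_0 * exp(-qT) - K * exp(-rT).
S_0 * exp(-qT) = 0.9000 * 1.00000000 = 0.90000000
K * exp(-rT) = 0.9700 * 0.98216103 = 0.95269620
P = C - S*exp(-qT) + K*exp(-rT)
P = 0.0504 - 0.90000000 + 0.95269620 = 0.1031


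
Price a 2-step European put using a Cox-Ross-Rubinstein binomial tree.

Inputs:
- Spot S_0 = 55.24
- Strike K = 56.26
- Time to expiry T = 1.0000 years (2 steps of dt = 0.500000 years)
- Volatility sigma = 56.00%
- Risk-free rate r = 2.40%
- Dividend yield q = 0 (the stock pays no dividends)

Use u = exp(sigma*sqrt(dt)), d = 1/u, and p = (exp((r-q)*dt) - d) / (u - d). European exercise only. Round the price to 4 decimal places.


Answer: Price = V(0,0) = 10.8455

Derivation:
dt = T/N = 0.500000
u = exp(sigma*sqrt(dt)) = 1.485839; d = 1/u = 0.673020
p = (exp((r-q)*dt) - d) / (u - d) = 0.417131
Discount per step: exp(-r*dt) = 0.988072
Stock lattice S(k, i) with i counting down-moves:
  k=0: S(0,0) = 55.2400
  k=1: S(1,0) = 82.0778; S(1,1) = 37.1776
  k=2: S(2,0) = 121.9544; S(2,1) = 55.2400; S(2,2) = 25.0213
Terminal payoffs V(N, i) = max(K - S_T, 0):
  V(2,0) = 0.000000; V(2,1) = 1.020000; V(2,2) = 31.238693
Backward induction: V(k, i) = exp(-r*dt) * [p * V(k+1, i) + (1-p) * V(k+1, i+1)].
  V(1,0) = exp(-r*dt) * [p*0.000000 + (1-p)*1.020000] = 0.587435
  V(1,1) = exp(-r*dt) * [p*1.020000 + (1-p)*31.238693] = 18.411274
  V(0,0) = exp(-r*dt) * [p*0.587435 + (1-p)*18.411274] = 10.845468


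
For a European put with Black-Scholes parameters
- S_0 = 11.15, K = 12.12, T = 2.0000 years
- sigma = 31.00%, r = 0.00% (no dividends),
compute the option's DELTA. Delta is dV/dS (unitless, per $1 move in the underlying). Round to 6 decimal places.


d1 = 0.0289286902; d2 = -0.4094775141
phi(d1) = 0.3987753841; exp(-qT) = 1.0000000000; exp(-rT) = 1.0000000000
N(-d1) = 0.4884607319
Delta = -exp(-qT) * N(-d1) = -1.0000000000 * 0.4884607319 = -0.488461

Answer: Delta = -0.488461


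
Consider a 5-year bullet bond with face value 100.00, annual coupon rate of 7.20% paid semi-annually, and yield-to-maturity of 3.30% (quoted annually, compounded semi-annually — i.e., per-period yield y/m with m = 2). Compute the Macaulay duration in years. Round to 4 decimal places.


Answer: Macaulay duration = 4.3522 years

Derivation:
Coupon per period c = face * coupon_rate / m = 3.600000
Periods per year m = 2; per-period yield y/m = 0.016500
Number of cashflows N = 10
Cashflows (t years, CF_t, discount factor 1/(1+y/m)^(m*t), PV):
  t = 0.5000: CF_t = 3.600000, DF = 0.983768, PV = 3.541564
  t = 1.0000: CF_t = 3.600000, DF = 0.967799, PV = 3.484077
  t = 1.5000: CF_t = 3.600000, DF = 0.952090, PV = 3.427523
  t = 2.0000: CF_t = 3.600000, DF = 0.936635, PV = 3.371887
  t = 2.5000: CF_t = 3.600000, DF = 0.921432, PV = 3.317154
  t = 3.0000: CF_t = 3.600000, DF = 0.906475, PV = 3.263309
  t = 3.5000: CF_t = 3.600000, DF = 0.891761, PV = 3.210338
  t = 4.0000: CF_t = 3.600000, DF = 0.877285, PV = 3.158228
  t = 4.5000: CF_t = 3.600000, DF = 0.863045, PV = 3.106963
  t = 5.0000: CF_t = 103.600000, DF = 0.849036, PV = 87.960143
Price P = sum_t PV_t = 117.841185
Macaulay numerator sum_t t * PV_t:
  t * PV_t at t = 0.5000: 1.770782
  t * PV_t at t = 1.0000: 3.484077
  t * PV_t at t = 1.5000: 5.141284
  t * PV_t at t = 2.0000: 6.743773
  t * PV_t at t = 2.5000: 8.292884
  t * PV_t at t = 3.0000: 9.789927
  t * PV_t at t = 3.5000: 11.236185
  t * PV_t at t = 4.0000: 12.632911
  t * PV_t at t = 4.5000: 13.981333
  t * PV_t at t = 5.0000: 439.800714
Macaulay duration D = (sum_t t * PV_t) / P = 512.873870 / 117.841185 = 4.352246


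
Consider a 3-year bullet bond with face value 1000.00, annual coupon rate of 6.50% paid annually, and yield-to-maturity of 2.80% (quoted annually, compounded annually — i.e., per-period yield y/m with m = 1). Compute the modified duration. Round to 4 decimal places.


Coupon per period c = face * coupon_rate / m = 65.000000
Periods per year m = 1; per-period yield y/m = 0.028000
Number of cashflows N = 3
Cashflows (t years, CF_t, discount factor 1/(1+y/m)^(m*t), PV):
  t = 1.0000: CF_t = 65.000000, DF = 0.972763, PV = 63.229572
  t = 2.0000: CF_t = 65.000000, DF = 0.946267, PV = 61.507366
  t = 3.0000: CF_t = 1065.000000, DF = 0.920493, PV = 980.325419
Price P = sum_t PV_t = 1105.062357
First compute Macaulay numerator sum_t t * PV_t:
  t * PV_t at t = 1.0000: 63.229572
  t * PV_t at t = 2.0000: 123.014731
  t * PV_t at t = 3.0000: 2940.976258
Macaulay duration D = 3127.220561 / 1105.062357 = 2.829904
Modified duration = D / (1 + y/m) = 2.829904 / (1 + 0.028000) = 2.752825

Answer: Modified duration = 2.7528


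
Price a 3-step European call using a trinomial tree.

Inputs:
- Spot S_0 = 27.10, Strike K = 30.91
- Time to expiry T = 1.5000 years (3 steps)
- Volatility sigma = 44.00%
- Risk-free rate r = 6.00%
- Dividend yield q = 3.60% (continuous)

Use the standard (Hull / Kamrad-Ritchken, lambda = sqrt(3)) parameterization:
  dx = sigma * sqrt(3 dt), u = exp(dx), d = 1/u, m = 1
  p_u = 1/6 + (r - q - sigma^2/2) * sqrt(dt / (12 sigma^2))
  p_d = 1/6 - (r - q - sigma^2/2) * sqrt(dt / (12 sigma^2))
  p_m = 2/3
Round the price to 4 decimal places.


Answer: Price = V(0,0) = 4.4667

Derivation:
dt = T/N = 0.500000; dx = sigma*sqrt(3*dt) = 0.538888
u = exp(dx) = 1.714099; d = 1/u = 0.583397
p_u = 0.132893, p_m = 0.666667, p_d = 0.200440
Discount per step: exp(-r*dt) = 0.970446
Stock lattice S(k, j) with j the centered position index:
  k=0: S(0,+0) = 27.1000
  k=1: S(1,-1) = 15.8101; S(1,+0) = 27.1000; S(1,+1) = 46.4521
  k=2: S(2,-2) = 9.2235; S(2,-1) = 15.8101; S(2,+0) = 27.1000; S(2,+1) = 46.4521; S(2,+2) = 79.6235
  k=3: S(3,-3) = 5.3810; S(3,-2) = 9.2235; S(3,-1) = 15.8101; S(3,+0) = 27.1000; S(3,+1) = 46.4521; S(3,+2) = 79.6235; S(3,+3) = 136.4826
Terminal payoffs V(N, j) = max(S_T - K, 0):
  V(3,-3) = 0.000000; V(3,-2) = 0.000000; V(3,-1) = 0.000000; V(3,+0) = 0.000000; V(3,+1) = 15.542091; V(3,+2) = 48.713495; V(3,+3) = 105.572576
Backward induction: V(k, j) = exp(-r*dt) * [p_u * V(k+1, j+1) + p_m * V(k+1, j) + p_d * V(k+1, j-1)]
  V(2,-2) = exp(-r*dt) * [p_u*0.000000 + p_m*0.000000 + p_d*0.000000] = 0.000000
  V(2,-1) = exp(-r*dt) * [p_u*0.000000 + p_m*0.000000 + p_d*0.000000] = 0.000000
  V(2,+0) = exp(-r*dt) * [p_u*15.542091 + p_m*0.000000 + p_d*0.000000] = 2.004398
  V(2,+1) = exp(-r*dt) * [p_u*48.713495 + p_m*15.542091 + p_d*0.000000] = 16.337543
  V(2,+2) = exp(-r*dt) * [p_u*105.572576 + p_m*48.713495 + p_d*15.542091] = 48.154301
  V(1,-1) = exp(-r*dt) * [p_u*2.004398 + p_m*0.000000 + p_d*0.000000] = 0.258499
  V(1,+0) = exp(-r*dt) * [p_u*16.337543 + p_m*2.004398 + p_d*0.000000] = 3.403757
  V(1,+1) = exp(-r*dt) * [p_u*48.154301 + p_m*16.337543 + p_d*2.004398] = 17.169943
  V(0,+0) = exp(-r*dt) * [p_u*17.169943 + p_m*3.403757 + p_d*0.258499] = 4.466725


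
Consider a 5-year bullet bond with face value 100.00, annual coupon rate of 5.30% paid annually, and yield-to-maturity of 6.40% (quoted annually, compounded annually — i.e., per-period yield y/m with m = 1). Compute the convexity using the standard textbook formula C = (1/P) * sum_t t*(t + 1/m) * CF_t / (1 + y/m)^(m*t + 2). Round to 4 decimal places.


Answer: Convexity = 23.0522

Derivation:
Coupon per period c = face * coupon_rate / m = 5.300000
Periods per year m = 1; per-period yield y/m = 0.064000
Number of cashflows N = 5
Cashflows (t years, CF_t, discount factor 1/(1+y/m)^(m*t), PV):
  t = 1.0000: CF_t = 5.300000, DF = 0.939850, PV = 4.981203
  t = 2.0000: CF_t = 5.300000, DF = 0.883317, PV = 4.681582
  t = 3.0000: CF_t = 5.300000, DF = 0.830185, PV = 4.399983
  t = 4.0000: CF_t = 5.300000, DF = 0.780249, PV = 4.135322
  t = 5.0000: CF_t = 105.300000, DF = 0.733317, PV = 77.218299
Price P = sum_t PV_t = 95.416389
Convexity numerator sum_t t*(t + 1/m) * CF_t / (1+y/m)^(m*t + 2):
  t = 1.0000: term = 8.799966
  t = 2.0000: term = 24.811933
  t = 3.0000: term = 46.638973
  t = 4.0000: term = 73.056035
  t = 5.0000: term = 2046.247822
Convexity = (1/P) * sum = 2199.554729 / 95.416389 = 23.052169


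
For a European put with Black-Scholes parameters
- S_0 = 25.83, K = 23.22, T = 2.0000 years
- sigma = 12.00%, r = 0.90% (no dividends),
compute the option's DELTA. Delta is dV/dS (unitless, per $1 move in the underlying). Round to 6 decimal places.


Answer: Delta = -0.206505

Derivation:
d1 = 0.8186094527; d2 = 0.6489038252
phi(d1) = 0.2853612803; exp(-qT) = 1.0000000000; exp(-rT) = 0.9821610324
N(-d1) = 0.2065046361
Delta = -exp(-qT) * N(-d1) = -1.0000000000 * 0.2065046361 = -0.206505


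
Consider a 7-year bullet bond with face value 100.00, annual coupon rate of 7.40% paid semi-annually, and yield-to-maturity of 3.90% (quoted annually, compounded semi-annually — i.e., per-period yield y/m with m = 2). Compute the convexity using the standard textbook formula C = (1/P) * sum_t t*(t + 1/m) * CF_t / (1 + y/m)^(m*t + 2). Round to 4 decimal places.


Answer: Convexity = 38.4759

Derivation:
Coupon per period c = face * coupon_rate / m = 3.700000
Periods per year m = 2; per-period yield y/m = 0.019500
Number of cashflows N = 14
Cashflows (t years, CF_t, discount factor 1/(1+y/m)^(m*t), PV):
  t = 0.5000: CF_t = 3.700000, DF = 0.980873, PV = 3.629230
  t = 1.0000: CF_t = 3.700000, DF = 0.962112, PV = 3.559814
  t = 1.5000: CF_t = 3.700000, DF = 0.943709, PV = 3.491725
  t = 2.0000: CF_t = 3.700000, DF = 0.925659, PV = 3.424939
  t = 2.5000: CF_t = 3.700000, DF = 0.907954, PV = 3.359430
  t = 3.0000: CF_t = 3.700000, DF = 0.890588, PV = 3.295174
  t = 3.5000: CF_t = 3.700000, DF = 0.873553, PV = 3.232147
  t = 4.0000: CF_t = 3.700000, DF = 0.856845, PV = 3.170326
  t = 4.5000: CF_t = 3.700000, DF = 0.840456, PV = 3.109687
  t = 5.0000: CF_t = 3.700000, DF = 0.824380, PV = 3.050208
  t = 5.5000: CF_t = 3.700000, DF = 0.808613, PV = 2.991866
  t = 6.0000: CF_t = 3.700000, DF = 0.793146, PV = 2.934641
  t = 6.5000: CF_t = 3.700000, DF = 0.777976, PV = 2.878510
  t = 7.0000: CF_t = 103.700000, DF = 0.763095, PV = 79.132983
Price P = sum_t PV_t = 121.260678
Convexity numerator sum_t t*(t + 1/m) * CF_t / (1+y/m)^(m*t + 2):
  t = 0.5000: term = 1.745863
  t = 1.0000: term = 5.137408
  t = 1.5000: term = 10.078289
  t = 2.0000: term = 16.475870
  t = 2.5000: term = 24.241103
  t = 3.0000: term = 33.288420
  t = 3.5000: term = 43.535615
  t = 4.0000: term = 54.903740
  t = 4.5000: term = 67.316993
  t = 5.0000: term = 80.702624
  t = 5.5000: term = 94.990828
  t = 6.0000: term = 110.114652
  t = 6.5000: term = 126.009901
  t = 7.0000: term = 3997.075742
Convexity = (1/P) * sum = 4665.617048 / 121.260678 = 38.475927


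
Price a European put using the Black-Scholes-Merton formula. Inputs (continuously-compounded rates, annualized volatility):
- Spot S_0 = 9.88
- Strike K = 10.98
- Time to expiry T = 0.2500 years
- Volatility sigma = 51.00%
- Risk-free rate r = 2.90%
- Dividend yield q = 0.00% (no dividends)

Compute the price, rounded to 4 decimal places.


d1 = (ln(S/K) + (r - q + 0.5*sigma^2) * T) / (sigma * sqrt(T)) = -0.25804088
d2 = d1 - sigma * sqrt(T) = -0.51304088
exp(-rT) = 0.99277622; exp(-qT) = 1.00000000
P = K * exp(-rT) * N(-d2) - S_0 * exp(-qT) * N(-d1)
N(-d1) = 0.60181232; N(-d2) = 0.69603864
P = 10.9800 * 0.99277622 * 0.69603864 - 9.8800 * 1.00000000 * 0.60181232 = 1.6414

Answer: Price = 1.6414


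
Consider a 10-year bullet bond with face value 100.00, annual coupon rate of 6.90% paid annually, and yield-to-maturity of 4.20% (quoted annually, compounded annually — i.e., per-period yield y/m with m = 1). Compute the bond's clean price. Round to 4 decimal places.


Answer: Price = 121.6830

Derivation:
Coupon per period c = face * coupon_rate / m = 6.900000
Periods per year m = 1; per-period yield y/m = 0.042000
Number of cashflows N = 10
Cashflows (t years, CF_t, discount factor 1/(1+y/m)^(m*t), PV):
  t = 1.0000: CF_t = 6.900000, DF = 0.959693, PV = 6.621881
  t = 2.0000: CF_t = 6.900000, DF = 0.921010, PV = 6.354972
  t = 3.0000: CF_t = 6.900000, DF = 0.883887, PV = 6.098822
  t = 4.0000: CF_t = 6.900000, DF = 0.848260, PV = 5.852996
  t = 5.0000: CF_t = 6.900000, DF = 0.814069, PV = 5.617079
  t = 6.0000: CF_t = 6.900000, DF = 0.781257, PV = 5.390670
  t = 7.0000: CF_t = 6.900000, DF = 0.749766, PV = 5.173388
  t = 8.0000: CF_t = 6.900000, DF = 0.719545, PV = 4.964864
  t = 9.0000: CF_t = 6.900000, DF = 0.690543, PV = 4.764745
  t = 10.0000: CF_t = 106.900000, DF = 0.662709, PV = 70.843583
Price P = sum_t PV_t = 121.682999


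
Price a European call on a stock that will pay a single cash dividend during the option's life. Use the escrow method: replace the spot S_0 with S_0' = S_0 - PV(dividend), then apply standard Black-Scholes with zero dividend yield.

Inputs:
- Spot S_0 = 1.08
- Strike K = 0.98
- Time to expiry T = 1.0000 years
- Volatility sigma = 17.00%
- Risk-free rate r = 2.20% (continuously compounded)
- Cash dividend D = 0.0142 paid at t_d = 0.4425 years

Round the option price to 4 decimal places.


PV(D) = D * exp(-r * t_d) = 0.0142 * 0.99031223 = 0.01406243
S_0' = S_0 - PV(D) = 1.0800 - 0.01406243 = 1.06593757
d1 = (ln(S_0'/K) + (r + sigma^2/2)*T) / (sigma*sqrt(T)) = 0.70886743
d2 = d1 - sigma*sqrt(T) = 0.53886743
exp(-rT) = 0.97824024
N(d1) = 0.76079663; N(d2) = 0.70501083
C = S_0' * N(d1) - K * exp(-rT) * N(d2) = 1.06593757 * 0.76079663 - 0.9800 * 0.97824024 * 0.70501083 = 0.1351

Answer: Price = 0.1351


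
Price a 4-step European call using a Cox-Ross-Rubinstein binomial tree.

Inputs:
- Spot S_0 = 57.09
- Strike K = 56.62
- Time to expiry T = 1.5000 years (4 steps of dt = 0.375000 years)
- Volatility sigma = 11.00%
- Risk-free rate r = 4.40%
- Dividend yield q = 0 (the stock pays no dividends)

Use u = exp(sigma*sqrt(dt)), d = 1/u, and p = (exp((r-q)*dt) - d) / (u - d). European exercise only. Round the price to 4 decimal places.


dt = T/N = 0.375000
u = exp(sigma*sqrt(dt)) = 1.069682; d = 1/u = 0.934858
p = (exp((r-q)*dt) - d) / (u - d) = 0.606563
Discount per step: exp(-r*dt) = 0.983635
Stock lattice S(k, i) with i counting down-moves:
  k=0: S(0,0) = 57.0900
  k=1: S(1,0) = 61.0681; S(1,1) = 53.3710
  k=2: S(2,0) = 65.3234; S(2,1) = 57.0900; S(2,2) = 49.8943
  k=3: S(3,0) = 69.8753; S(3,1) = 61.0681; S(3,2) = 53.3710; S(3,3) = 46.6441
  k=4: S(4,0) = 74.7443; S(4,1) = 65.3234; S(4,2) = 57.0900; S(4,3) = 49.8943; S(4,4) = 43.6056
Terminal payoffs V(N, i) = max(S_T - K, 0):
  V(4,0) = 18.124292; V(4,1) = 8.703438; V(4,2) = 0.470000; V(4,3) = 0.000000; V(4,4) = 0.000000
Backward induction: V(k, i) = exp(-r*dt) * [p * V(k+1, i) + (1-p) * V(k+1, i+1)].
  V(3,0) = exp(-r*dt) * [p*18.124292 + (1-p)*8.703438] = 14.181840
  V(3,1) = exp(-r*dt) * [p*8.703438 + (1-p)*0.470000] = 5.374683
  V(3,2) = exp(-r*dt) * [p*0.470000 + (1-p)*0.000000] = 0.280419
  V(3,3) = exp(-r*dt) * [p*0.000000 + (1-p)*0.000000] = 0.000000
  V(2,0) = exp(-r*dt) * [p*14.181840 + (1-p)*5.374683] = 10.541405
  V(2,1) = exp(-r*dt) * [p*5.374683 + (1-p)*0.280419] = 3.315257
  V(2,2) = exp(-r*dt) * [p*0.280419 + (1-p)*0.000000] = 0.167309
  V(1,0) = exp(-r*dt) * [p*10.541405 + (1-p)*3.315257] = 7.572392
  V(1,1) = exp(-r*dt) * [p*3.315257 + (1-p)*0.167309] = 2.042754
  V(0,0) = exp(-r*dt) * [p*7.572392 + (1-p)*2.042754] = 5.308512

Answer: Price = V(0,0) = 5.3085


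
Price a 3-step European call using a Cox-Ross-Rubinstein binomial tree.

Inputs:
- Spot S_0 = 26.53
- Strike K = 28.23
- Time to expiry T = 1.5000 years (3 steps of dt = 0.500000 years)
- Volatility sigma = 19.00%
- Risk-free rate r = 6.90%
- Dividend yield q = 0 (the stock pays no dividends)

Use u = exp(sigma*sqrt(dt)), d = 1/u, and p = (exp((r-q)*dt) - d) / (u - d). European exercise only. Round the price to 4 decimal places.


dt = T/N = 0.500000
u = exp(sigma*sqrt(dt)) = 1.143793; d = 1/u = 0.874284
p = (exp((r-q)*dt) - d) / (u - d) = 0.596707
Discount per step: exp(-r*dt) = 0.966088
Stock lattice S(k, i) with i counting down-moves:
  k=0: S(0,0) = 26.5300
  k=1: S(1,0) = 30.3448; S(1,1) = 23.1947
  k=2: S(2,0) = 34.7082; S(2,1) = 26.5300; S(2,2) = 20.2788
  k=3: S(3,0) = 39.6990; S(3,1) = 30.3448; S(3,2) = 23.1947; S(3,3) = 17.7294
Terminal payoffs V(N, i) = max(S_T - K, 0):
  V(3,0) = 11.469041; V(3,1) = 2.114839; V(3,2) = 0.000000; V(3,3) = 0.000000
Backward induction: V(k, i) = exp(-r*dt) * [p * V(k+1, i) + (1-p) * V(k+1, i+1)].
  V(2,0) = exp(-r*dt) * [p*11.469041 + (1-p)*2.114839] = 7.435553
  V(2,1) = exp(-r*dt) * [p*2.114839 + (1-p)*0.000000] = 1.219145
  V(2,2) = exp(-r*dt) * [p*0.000000 + (1-p)*0.000000] = 0.000000
  V(1,0) = exp(-r*dt) * [p*7.435553 + (1-p)*1.219145] = 4.761384
  V(1,1) = exp(-r*dt) * [p*1.219145 + (1-p)*0.000000] = 0.702802
  V(0,0) = exp(-r*dt) * [p*4.761384 + (1-p)*0.702802] = 3.018626

Answer: Price = V(0,0) = 3.0186
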